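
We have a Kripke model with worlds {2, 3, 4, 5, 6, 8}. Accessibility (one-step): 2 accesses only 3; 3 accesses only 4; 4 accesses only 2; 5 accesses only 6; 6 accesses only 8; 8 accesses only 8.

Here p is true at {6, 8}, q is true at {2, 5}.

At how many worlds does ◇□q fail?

2: successors {3}; □q there: 3:F. ✗
3: successors {4}; □q there: 4:T. ✓
4: successors {2}; □q there: 2:F. ✗
5: successors {6}; □q there: 6:F. ✗
6: successors {8}; □q there: 8:F. ✗
8: successors {8}; □q there: 8:F. ✗
Satisfying worlds: {3}.
So ◇□q fails at the other 5 worlds.

5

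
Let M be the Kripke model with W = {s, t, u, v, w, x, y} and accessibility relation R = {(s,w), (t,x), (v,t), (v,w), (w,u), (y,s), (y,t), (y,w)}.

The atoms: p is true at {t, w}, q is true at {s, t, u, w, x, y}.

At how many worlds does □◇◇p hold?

2

s: successors {w}; ◇◇p there: w:F. ✗
t: successors {x}; ◇◇p there: x:F. ✗
u: no successors, so □◇◇p holds vacuously. ✓
v: successors {t, w}; ◇◇p there: t:F, w:F. ✗
w: successors {u}; ◇◇p there: u:F. ✗
x: no successors, so □◇◇p holds vacuously. ✓
y: successors {s, t, w}; ◇◇p there: s:F, t:F, w:F. ✗
Satisfying worlds: {u, x}.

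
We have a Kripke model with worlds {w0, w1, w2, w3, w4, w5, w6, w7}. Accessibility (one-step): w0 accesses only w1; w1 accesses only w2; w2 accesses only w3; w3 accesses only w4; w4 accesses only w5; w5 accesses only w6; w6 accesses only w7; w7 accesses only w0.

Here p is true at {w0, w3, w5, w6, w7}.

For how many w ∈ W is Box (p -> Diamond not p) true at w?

5

w0: successors {w1}; p -> Diamond not p there: w1:T. ✓
w1: successors {w2}; p -> Diamond not p there: w2:T. ✓
w2: successors {w3}; p -> Diamond not p there: w3:T. ✓
w3: successors {w4}; p -> Diamond not p there: w4:T. ✓
w4: successors {w5}; p -> Diamond not p there: w5:F. ✗
w5: successors {w6}; p -> Diamond not p there: w6:F. ✗
w6: successors {w7}; p -> Diamond not p there: w7:F. ✗
w7: successors {w0}; p -> Diamond not p there: w0:T. ✓
Satisfying worlds: {w0, w1, w2, w3, w7}.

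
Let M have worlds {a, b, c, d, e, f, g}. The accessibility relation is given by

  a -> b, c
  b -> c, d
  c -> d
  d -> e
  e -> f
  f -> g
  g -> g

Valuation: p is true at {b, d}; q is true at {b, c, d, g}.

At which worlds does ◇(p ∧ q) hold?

a: successors {b, c}; p ∧ q there: b:T, c:F. ✓
b: successors {c, d}; p ∧ q there: c:F, d:T. ✓
c: successors {d}; p ∧ q there: d:T. ✓
d: successors {e}; p ∧ q there: e:F. ✗
e: successors {f}; p ∧ q there: f:F. ✗
f: successors {g}; p ∧ q there: g:F. ✗
g: successors {g}; p ∧ q there: g:F. ✗

{a, b, c}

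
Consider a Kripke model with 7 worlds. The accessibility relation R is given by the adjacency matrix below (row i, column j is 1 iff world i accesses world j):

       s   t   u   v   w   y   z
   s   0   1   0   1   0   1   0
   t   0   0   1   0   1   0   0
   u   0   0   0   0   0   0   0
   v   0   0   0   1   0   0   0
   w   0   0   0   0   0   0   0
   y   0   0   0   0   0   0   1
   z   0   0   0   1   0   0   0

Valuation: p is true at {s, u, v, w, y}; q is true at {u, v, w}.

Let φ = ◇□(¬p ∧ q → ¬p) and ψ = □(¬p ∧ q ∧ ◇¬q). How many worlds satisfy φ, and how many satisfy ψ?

5 and 2

For ◇□(¬p ∧ q → ¬p):
s: successors {t, v, y}; □(¬p ∧ q → ¬p) there: t:T, v:T, y:T. ✓
t: successors {u, w}; □(¬p ∧ q → ¬p) there: u:T, w:T. ✓
u: no successors, so ◇□(¬p ∧ q → ¬p) fails. ✗
v: successors {v}; □(¬p ∧ q → ¬p) there: v:T. ✓
w: no successors, so ◇□(¬p ∧ q → ¬p) fails. ✗
y: successors {z}; □(¬p ∧ q → ¬p) there: z:T. ✓
z: successors {v}; □(¬p ∧ q → ¬p) there: v:T. ✓
— 5 worlds.
For □(¬p ∧ q ∧ ◇¬q):
s: successors {t, v, y}; ¬p ∧ q ∧ ◇¬q there: t:F, v:F, y:F. ✗
t: successors {u, w}; ¬p ∧ q ∧ ◇¬q there: u:F, w:F. ✗
u: no successors, so □(¬p ∧ q ∧ ◇¬q) holds vacuously. ✓
v: successors {v}; ¬p ∧ q ∧ ◇¬q there: v:F. ✗
w: no successors, so □(¬p ∧ q ∧ ◇¬q) holds vacuously. ✓
y: successors {z}; ¬p ∧ q ∧ ◇¬q there: z:F. ✗
z: successors {v}; ¬p ∧ q ∧ ◇¬q there: v:F. ✗
— 2 worlds.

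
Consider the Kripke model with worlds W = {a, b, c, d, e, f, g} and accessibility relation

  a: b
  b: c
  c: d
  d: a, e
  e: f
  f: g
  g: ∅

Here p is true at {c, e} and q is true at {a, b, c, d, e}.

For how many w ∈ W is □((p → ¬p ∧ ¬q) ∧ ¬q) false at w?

a: successors {b}; (p → ¬p ∧ ¬q) ∧ ¬q there: b:F. ✗
b: successors {c}; (p → ¬p ∧ ¬q) ∧ ¬q there: c:F. ✗
c: successors {d}; (p → ¬p ∧ ¬q) ∧ ¬q there: d:F. ✗
d: successors {a, e}; (p → ¬p ∧ ¬q) ∧ ¬q there: a:F, e:F. ✗
e: successors {f}; (p → ¬p ∧ ¬q) ∧ ¬q there: f:T. ✓
f: successors {g}; (p → ¬p ∧ ¬q) ∧ ¬q there: g:T. ✓
g: no successors, so □((p → ¬p ∧ ¬q) ∧ ¬q) holds vacuously. ✓
Satisfying worlds: {e, f, g}.
So □((p → ¬p ∧ ¬q) ∧ ¬q) fails at the other 4 worlds.

4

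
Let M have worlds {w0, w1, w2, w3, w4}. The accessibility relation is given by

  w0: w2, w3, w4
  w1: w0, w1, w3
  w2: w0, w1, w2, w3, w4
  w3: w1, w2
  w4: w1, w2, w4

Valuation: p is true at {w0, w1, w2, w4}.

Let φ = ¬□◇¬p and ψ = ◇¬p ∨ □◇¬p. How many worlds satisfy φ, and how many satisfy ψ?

4 and 4

For ¬□◇¬p:
w0: □◇¬p is F. ✓
w1: □◇¬p is F. ✓
w2: □◇¬p is F. ✓
w3: □◇¬p is T. ✗
w4: □◇¬p is F. ✓
— 4 worlds.
For ◇¬p ∨ □◇¬p:
w0: ◇¬p is T, □◇¬p is F. ✓
w1: ◇¬p is T, □◇¬p is F. ✓
w2: ◇¬p is T, □◇¬p is F. ✓
w3: ◇¬p is F, □◇¬p is T. ✓
w4: ◇¬p is F, □◇¬p is F. ✗
— 4 worlds.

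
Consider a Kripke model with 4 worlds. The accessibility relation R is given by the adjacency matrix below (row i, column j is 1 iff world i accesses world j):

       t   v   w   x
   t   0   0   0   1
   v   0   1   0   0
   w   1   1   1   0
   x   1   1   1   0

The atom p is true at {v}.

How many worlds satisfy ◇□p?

3

t: successors {x}; □p there: x:F. ✗
v: successors {v}; □p there: v:T. ✓
w: successors {t, v, w}; □p there: t:F, v:T, w:F. ✓
x: successors {t, v, w}; □p there: t:F, v:T, w:F. ✓
Satisfying worlds: {v, w, x}.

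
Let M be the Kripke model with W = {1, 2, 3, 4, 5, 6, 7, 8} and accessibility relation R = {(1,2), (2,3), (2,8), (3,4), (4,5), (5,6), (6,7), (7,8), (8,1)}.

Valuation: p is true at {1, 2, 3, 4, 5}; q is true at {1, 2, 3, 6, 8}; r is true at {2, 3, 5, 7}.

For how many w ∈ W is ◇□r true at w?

3

1: successors {2}; □r there: 2:F. ✗
2: successors {3, 8}; □r there: 3:F, 8:F. ✗
3: successors {4}; □r there: 4:T. ✓
4: successors {5}; □r there: 5:F. ✗
5: successors {6}; □r there: 6:T. ✓
6: successors {7}; □r there: 7:F. ✗
7: successors {8}; □r there: 8:F. ✗
8: successors {1}; □r there: 1:T. ✓
Satisfying worlds: {3, 5, 8}.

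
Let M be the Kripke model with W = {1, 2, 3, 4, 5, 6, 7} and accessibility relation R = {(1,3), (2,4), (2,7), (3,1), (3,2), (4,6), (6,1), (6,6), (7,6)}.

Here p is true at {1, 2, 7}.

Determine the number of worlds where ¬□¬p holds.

3

1: □¬p is T. ✗
2: □¬p is F. ✓
3: □¬p is F. ✓
4: □¬p is T. ✗
5: □¬p is T. ✗
6: □¬p is F. ✓
7: □¬p is T. ✗
Satisfying worlds: {2, 3, 6}.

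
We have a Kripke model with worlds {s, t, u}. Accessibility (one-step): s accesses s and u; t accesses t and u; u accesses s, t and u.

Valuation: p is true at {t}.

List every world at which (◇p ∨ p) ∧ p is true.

{t}

s: ◇p ∨ p is F, p is F. ✗
t: ◇p ∨ p is T, p is T. ✓
u: ◇p ∨ p is T, p is F. ✗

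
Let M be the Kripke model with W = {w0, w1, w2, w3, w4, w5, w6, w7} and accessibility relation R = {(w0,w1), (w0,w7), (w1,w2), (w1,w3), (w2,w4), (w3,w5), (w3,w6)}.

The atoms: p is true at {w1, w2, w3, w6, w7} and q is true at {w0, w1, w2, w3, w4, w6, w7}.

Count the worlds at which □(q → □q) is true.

7

w0: successors {w1, w7}; q → □q there: w1:T, w7:T. ✓
w1: successors {w2, w3}; q → □q there: w2:T, w3:F. ✗
w2: successors {w4}; q → □q there: w4:T. ✓
w3: successors {w5, w6}; q → □q there: w5:T, w6:T. ✓
w4: no successors, so □(q → □q) holds vacuously. ✓
w5: no successors, so □(q → □q) holds vacuously. ✓
w6: no successors, so □(q → □q) holds vacuously. ✓
w7: no successors, so □(q → □q) holds vacuously. ✓
Satisfying worlds: {w0, w2, w3, w4, w5, w6, w7}.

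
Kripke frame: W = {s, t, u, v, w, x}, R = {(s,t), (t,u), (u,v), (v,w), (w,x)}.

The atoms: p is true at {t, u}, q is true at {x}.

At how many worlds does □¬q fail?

1

s: successors {t}; ¬q there: t:T. ✓
t: successors {u}; ¬q there: u:T. ✓
u: successors {v}; ¬q there: v:T. ✓
v: successors {w}; ¬q there: w:T. ✓
w: successors {x}; ¬q there: x:F. ✗
x: no successors, so □¬q holds vacuously. ✓
Satisfying worlds: {s, t, u, v, x}.
So □¬q fails at the other 1 world.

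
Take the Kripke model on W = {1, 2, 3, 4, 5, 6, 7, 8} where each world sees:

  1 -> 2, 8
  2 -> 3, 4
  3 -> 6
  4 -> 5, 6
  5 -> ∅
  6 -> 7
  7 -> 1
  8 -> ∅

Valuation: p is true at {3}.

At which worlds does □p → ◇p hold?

{1, 2, 3, 4, 6, 7}

1: □p is F, ◇p is F. ✓
2: □p is F, ◇p is T. ✓
3: □p is F, ◇p is F. ✓
4: □p is F, ◇p is F. ✓
5: □p is T, ◇p is F. ✗
6: □p is F, ◇p is F. ✓
7: □p is F, ◇p is F. ✓
8: □p is T, ◇p is F. ✗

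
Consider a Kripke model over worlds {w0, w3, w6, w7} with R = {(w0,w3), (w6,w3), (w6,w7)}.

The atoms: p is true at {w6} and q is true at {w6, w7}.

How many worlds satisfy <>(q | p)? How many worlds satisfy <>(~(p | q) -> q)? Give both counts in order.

For <>(q | p):
w0: successors {w3}; q | p there: w3:F. ✗
w3: no successors, so <>(q | p) fails. ✗
w6: successors {w3, w7}; q | p there: w3:F, w7:T. ✓
w7: no successors, so <>(q | p) fails. ✗
— 1 world.
For <>(~(p | q) -> q):
w0: successors {w3}; ~(p | q) -> q there: w3:F. ✗
w3: no successors, so <>(~(p | q) -> q) fails. ✗
w6: successors {w3, w7}; ~(p | q) -> q there: w3:F, w7:T. ✓
w7: no successors, so <>(~(p | q) -> q) fails. ✗
— 1 world.

1 and 1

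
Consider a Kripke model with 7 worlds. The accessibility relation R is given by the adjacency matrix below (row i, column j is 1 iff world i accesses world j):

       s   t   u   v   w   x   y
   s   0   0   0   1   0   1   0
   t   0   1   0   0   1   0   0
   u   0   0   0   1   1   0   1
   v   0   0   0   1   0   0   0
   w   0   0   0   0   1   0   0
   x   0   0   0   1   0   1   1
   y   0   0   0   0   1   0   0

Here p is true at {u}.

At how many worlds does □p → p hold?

7

s: □p is F, p is F. ✓
t: □p is F, p is F. ✓
u: □p is F, p is T. ✓
v: □p is F, p is F. ✓
w: □p is F, p is F. ✓
x: □p is F, p is F. ✓
y: □p is F, p is F. ✓
Satisfying worlds: {s, t, u, v, w, x, y}.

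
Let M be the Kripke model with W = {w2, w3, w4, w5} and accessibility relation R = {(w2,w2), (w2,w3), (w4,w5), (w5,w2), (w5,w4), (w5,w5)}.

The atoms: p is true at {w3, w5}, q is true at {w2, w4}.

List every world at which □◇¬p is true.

{w3, w4}

w2: successors {w2, w3}; ◇¬p there: w2:T, w3:F. ✗
w3: no successors, so □◇¬p holds vacuously. ✓
w4: successors {w5}; ◇¬p there: w5:T. ✓
w5: successors {w2, w4, w5}; ◇¬p there: w2:T, w4:F, w5:T. ✗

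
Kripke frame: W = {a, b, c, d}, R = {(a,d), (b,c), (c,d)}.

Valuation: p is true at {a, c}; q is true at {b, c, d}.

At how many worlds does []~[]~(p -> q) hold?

a: successors {d}; ~[]~(p -> q) there: d:F. ✗
b: successors {c}; ~[]~(p -> q) there: c:T. ✓
c: successors {d}; ~[]~(p -> q) there: d:F. ✗
d: no successors, so []~[]~(p -> q) holds vacuously. ✓
Satisfying worlds: {b, d}.

2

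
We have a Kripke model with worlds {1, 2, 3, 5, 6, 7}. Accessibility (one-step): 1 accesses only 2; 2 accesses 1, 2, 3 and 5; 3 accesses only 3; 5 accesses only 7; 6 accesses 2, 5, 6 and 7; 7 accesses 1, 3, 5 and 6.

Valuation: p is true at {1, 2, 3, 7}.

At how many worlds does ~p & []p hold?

1

1: ~p is F, []p is T. ✗
2: ~p is F, []p is F. ✗
3: ~p is F, []p is T. ✗
5: ~p is T, []p is T. ✓
6: ~p is T, []p is F. ✗
7: ~p is F, []p is F. ✗
Satisfying worlds: {5}.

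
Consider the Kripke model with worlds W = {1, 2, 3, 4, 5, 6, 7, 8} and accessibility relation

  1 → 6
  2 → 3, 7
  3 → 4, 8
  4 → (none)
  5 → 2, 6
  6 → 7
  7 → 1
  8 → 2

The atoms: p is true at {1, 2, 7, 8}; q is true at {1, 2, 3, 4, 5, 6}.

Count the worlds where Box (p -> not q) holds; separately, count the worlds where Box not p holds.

For Box (p -> not q):
1: successors {6}; p -> not q there: 6:T. ✓
2: successors {3, 7}; p -> not q there: 3:T, 7:T. ✓
3: successors {4, 8}; p -> not q there: 4:T, 8:T. ✓
4: no successors, so Box (p -> not q) holds vacuously. ✓
5: successors {2, 6}; p -> not q there: 2:F, 6:T. ✗
6: successors {7}; p -> not q there: 7:T. ✓
7: successors {1}; p -> not q there: 1:F. ✗
8: successors {2}; p -> not q there: 2:F. ✗
— 5 worlds.
For Box not p:
1: successors {6}; not p there: 6:T. ✓
2: successors {3, 7}; not p there: 3:T, 7:F. ✗
3: successors {4, 8}; not p there: 4:T, 8:F. ✗
4: no successors, so Box not p holds vacuously. ✓
5: successors {2, 6}; not p there: 2:F, 6:T. ✗
6: successors {7}; not p there: 7:F. ✗
7: successors {1}; not p there: 1:F. ✗
8: successors {2}; not p there: 2:F. ✗
— 2 worlds.

5 and 2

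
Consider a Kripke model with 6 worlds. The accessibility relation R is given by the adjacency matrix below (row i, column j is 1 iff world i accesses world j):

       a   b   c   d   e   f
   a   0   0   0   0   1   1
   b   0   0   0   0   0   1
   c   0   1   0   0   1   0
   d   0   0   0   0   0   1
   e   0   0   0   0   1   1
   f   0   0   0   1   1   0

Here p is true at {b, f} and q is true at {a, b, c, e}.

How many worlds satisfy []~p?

1

a: successors {e, f}; ~p there: e:T, f:F. ✗
b: successors {f}; ~p there: f:F. ✗
c: successors {b, e}; ~p there: b:F, e:T. ✗
d: successors {f}; ~p there: f:F. ✗
e: successors {e, f}; ~p there: e:T, f:F. ✗
f: successors {d, e}; ~p there: d:T, e:T. ✓
Satisfying worlds: {f}.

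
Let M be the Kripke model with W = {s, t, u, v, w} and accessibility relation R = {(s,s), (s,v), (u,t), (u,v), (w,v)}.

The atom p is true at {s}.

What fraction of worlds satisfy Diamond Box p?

s: successors {s, v}; Box p there: s:F, v:T. ✓
t: no successors, so Diamond Box p fails. ✗
u: successors {t, v}; Box p there: t:T, v:T. ✓
v: no successors, so Diamond Box p fails. ✗
w: successors {v}; Box p there: v:T. ✓
That's 3 of 5 worlds, so 3/5.

3/5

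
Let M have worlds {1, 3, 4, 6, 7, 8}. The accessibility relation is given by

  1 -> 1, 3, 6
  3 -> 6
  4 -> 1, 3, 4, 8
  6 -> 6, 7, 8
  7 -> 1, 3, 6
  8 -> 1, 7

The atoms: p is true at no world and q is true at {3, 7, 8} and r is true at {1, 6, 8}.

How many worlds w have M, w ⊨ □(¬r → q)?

5

1: successors {1, 3, 6}; ¬r → q there: 1:T, 3:T, 6:T. ✓
3: successors {6}; ¬r → q there: 6:T. ✓
4: successors {1, 3, 4, 8}; ¬r → q there: 1:T, 3:T, 4:F, 8:T. ✗
6: successors {6, 7, 8}; ¬r → q there: 6:T, 7:T, 8:T. ✓
7: successors {1, 3, 6}; ¬r → q there: 1:T, 3:T, 6:T. ✓
8: successors {1, 7}; ¬r → q there: 1:T, 7:T. ✓
Satisfying worlds: {1, 3, 6, 7, 8}.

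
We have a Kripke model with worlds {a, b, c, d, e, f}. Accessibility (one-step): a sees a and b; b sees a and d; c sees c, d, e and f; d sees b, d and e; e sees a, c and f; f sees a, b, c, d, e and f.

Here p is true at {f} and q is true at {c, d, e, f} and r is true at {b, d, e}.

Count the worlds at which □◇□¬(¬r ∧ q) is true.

a: successors {a, b}; ◇□¬(¬r ∧ q) there: a:T, b:T. ✓
b: successors {a, d}; ◇□¬(¬r ∧ q) there: a:T, d:T. ✓
c: successors {c, d, e, f}; ◇□¬(¬r ∧ q) there: c:T, d:T, e:T, f:T. ✓
d: successors {b, d, e}; ◇□¬(¬r ∧ q) there: b:T, d:T, e:T. ✓
e: successors {a, c, f}; ◇□¬(¬r ∧ q) there: a:T, c:T, f:T. ✓
f: successors {a, b, c, d, e, f}; ◇□¬(¬r ∧ q) there: a:T, b:T, c:T, d:T, e:T, f:T. ✓
Satisfying worlds: {a, b, c, d, e, f}.

6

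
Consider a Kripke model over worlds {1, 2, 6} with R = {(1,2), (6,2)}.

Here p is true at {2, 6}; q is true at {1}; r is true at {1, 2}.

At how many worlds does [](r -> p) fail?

0

1: successors {2}; r -> p there: 2:T. ✓
2: no successors, so [](r -> p) holds vacuously. ✓
6: successors {2}; r -> p there: 2:T. ✓
Satisfying worlds: {1, 2, 6}.
So [](r -> p) fails at the other 0 worlds.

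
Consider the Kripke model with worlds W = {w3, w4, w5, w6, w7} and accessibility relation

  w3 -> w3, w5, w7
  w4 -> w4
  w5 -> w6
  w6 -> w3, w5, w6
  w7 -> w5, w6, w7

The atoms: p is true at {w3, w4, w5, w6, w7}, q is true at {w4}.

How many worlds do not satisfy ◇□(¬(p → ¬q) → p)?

0

w3: successors {w3, w5, w7}; □(¬(p → ¬q) → p) there: w3:T, w5:T, w7:T. ✓
w4: successors {w4}; □(¬(p → ¬q) → p) there: w4:T. ✓
w5: successors {w6}; □(¬(p → ¬q) → p) there: w6:T. ✓
w6: successors {w3, w5, w6}; □(¬(p → ¬q) → p) there: w3:T, w5:T, w6:T. ✓
w7: successors {w5, w6, w7}; □(¬(p → ¬q) → p) there: w5:T, w6:T, w7:T. ✓
Satisfying worlds: {w3, w4, w5, w6, w7}.
So ◇□(¬(p → ¬q) → p) fails at the other 0 worlds.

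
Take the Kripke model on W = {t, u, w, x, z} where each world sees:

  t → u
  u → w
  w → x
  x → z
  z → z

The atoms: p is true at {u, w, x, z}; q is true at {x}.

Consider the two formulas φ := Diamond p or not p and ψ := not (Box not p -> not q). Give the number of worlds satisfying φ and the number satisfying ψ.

5 and 0

For Diamond p or not p:
t: Diamond p is T, not p is T. ✓
u: Diamond p is T, not p is F. ✓
w: Diamond p is T, not p is F. ✓
x: Diamond p is T, not p is F. ✓
z: Diamond p is T, not p is F. ✓
— 5 worlds.
For not (Box not p -> not q):
t: Box not p -> not q is T. ✗
u: Box not p -> not q is T. ✗
w: Box not p -> not q is T. ✗
x: Box not p -> not q is T. ✗
z: Box not p -> not q is T. ✗
— 0 worlds.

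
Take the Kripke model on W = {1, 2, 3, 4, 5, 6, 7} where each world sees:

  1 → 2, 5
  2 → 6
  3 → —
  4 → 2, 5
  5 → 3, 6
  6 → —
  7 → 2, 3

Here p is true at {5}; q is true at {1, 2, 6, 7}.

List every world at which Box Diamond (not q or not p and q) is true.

{1, 3, 4, 6}

1: successors {2, 5}; Diamond (not q or not p and q) there: 2:T, 5:T. ✓
2: successors {6}; Diamond (not q or not p and q) there: 6:F. ✗
3: no successors, so Box Diamond (not q or not p and q) holds vacuously. ✓
4: successors {2, 5}; Diamond (not q or not p and q) there: 2:T, 5:T. ✓
5: successors {3, 6}; Diamond (not q or not p and q) there: 3:F, 6:F. ✗
6: no successors, so Box Diamond (not q or not p and q) holds vacuously. ✓
7: successors {2, 3}; Diamond (not q or not p and q) there: 2:T, 3:F. ✗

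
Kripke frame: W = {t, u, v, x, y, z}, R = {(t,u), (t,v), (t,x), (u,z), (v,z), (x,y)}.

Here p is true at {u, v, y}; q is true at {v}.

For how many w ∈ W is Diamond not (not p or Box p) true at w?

t: successors {u, v, x}; not (not p or Box p) there: u:T, v:T, x:F. ✓
u: successors {z}; not (not p or Box p) there: z:F. ✗
v: successors {z}; not (not p or Box p) there: z:F. ✗
x: successors {y}; not (not p or Box p) there: y:F. ✗
y: no successors, so Diamond not (not p or Box p) fails. ✗
z: no successors, so Diamond not (not p or Box p) fails. ✗
Satisfying worlds: {t}.

1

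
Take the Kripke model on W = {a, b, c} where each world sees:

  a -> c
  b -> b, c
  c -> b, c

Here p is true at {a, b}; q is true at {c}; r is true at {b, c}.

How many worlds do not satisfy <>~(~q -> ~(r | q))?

a: successors {c}; ~(~q -> ~(r | q)) there: c:F. ✗
b: successors {b, c}; ~(~q -> ~(r | q)) there: b:T, c:F. ✓
c: successors {b, c}; ~(~q -> ~(r | q)) there: b:T, c:F. ✓
Satisfying worlds: {b, c}.
So <>~(~q -> ~(r | q)) fails at the other 1 world.

1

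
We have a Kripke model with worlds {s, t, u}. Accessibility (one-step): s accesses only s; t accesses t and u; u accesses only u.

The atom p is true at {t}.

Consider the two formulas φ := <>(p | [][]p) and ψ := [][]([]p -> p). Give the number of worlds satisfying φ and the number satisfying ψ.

1 and 3

For <>(p | [][]p):
s: successors {s}; p | [][]p there: s:F. ✗
t: successors {t, u}; p | [][]p there: t:T, u:F. ✓
u: successors {u}; p | [][]p there: u:F. ✗
— 1 world.
For [][]([]p -> p):
s: successors {s}; []([]p -> p) there: s:T. ✓
t: successors {t, u}; []([]p -> p) there: t:T, u:T. ✓
u: successors {u}; []([]p -> p) there: u:T. ✓
— 3 worlds.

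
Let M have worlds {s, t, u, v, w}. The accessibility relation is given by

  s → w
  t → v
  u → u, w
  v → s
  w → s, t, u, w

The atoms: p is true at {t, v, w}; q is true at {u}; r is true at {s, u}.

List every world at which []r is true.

{v}

s: successors {w}; r there: w:F. ✗
t: successors {v}; r there: v:F. ✗
u: successors {u, w}; r there: u:T, w:F. ✗
v: successors {s}; r there: s:T. ✓
w: successors {s, t, u, w}; r there: s:T, t:F, u:T, w:F. ✗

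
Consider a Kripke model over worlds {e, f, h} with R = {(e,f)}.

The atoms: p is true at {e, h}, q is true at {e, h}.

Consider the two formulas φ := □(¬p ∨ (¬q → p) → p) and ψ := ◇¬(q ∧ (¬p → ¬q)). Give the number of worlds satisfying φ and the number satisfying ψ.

For □(¬p ∨ (¬q → p) → p):
e: successors {f}; ¬p ∨ (¬q → p) → p there: f:F. ✗
f: no successors, so □(¬p ∨ (¬q → p) → p) holds vacuously. ✓
h: no successors, so □(¬p ∨ (¬q → p) → p) holds vacuously. ✓
— 2 worlds.
For ◇¬(q ∧ (¬p → ¬q)):
e: successors {f}; ¬(q ∧ (¬p → ¬q)) there: f:T. ✓
f: no successors, so ◇¬(q ∧ (¬p → ¬q)) fails. ✗
h: no successors, so ◇¬(q ∧ (¬p → ¬q)) fails. ✗
— 1 world.

2 and 1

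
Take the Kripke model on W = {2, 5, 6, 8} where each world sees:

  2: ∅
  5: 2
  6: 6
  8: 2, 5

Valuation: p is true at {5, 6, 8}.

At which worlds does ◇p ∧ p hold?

2: ◇p is F, p is F. ✗
5: ◇p is F, p is T. ✗
6: ◇p is T, p is T. ✓
8: ◇p is T, p is T. ✓

{6, 8}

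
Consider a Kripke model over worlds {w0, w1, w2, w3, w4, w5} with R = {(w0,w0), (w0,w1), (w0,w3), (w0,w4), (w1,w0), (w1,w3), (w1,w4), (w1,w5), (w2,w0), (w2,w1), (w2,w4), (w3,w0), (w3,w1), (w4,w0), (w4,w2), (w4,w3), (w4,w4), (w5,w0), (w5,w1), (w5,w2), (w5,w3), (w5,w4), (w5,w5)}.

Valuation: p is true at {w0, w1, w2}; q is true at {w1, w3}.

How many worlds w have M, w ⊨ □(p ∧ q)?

0

w0: successors {w0, w1, w3, w4}; p ∧ q there: w0:F, w1:T, w3:F, w4:F. ✗
w1: successors {w0, w3, w4, w5}; p ∧ q there: w0:F, w3:F, w4:F, w5:F. ✗
w2: successors {w0, w1, w4}; p ∧ q there: w0:F, w1:T, w4:F. ✗
w3: successors {w0, w1}; p ∧ q there: w0:F, w1:T. ✗
w4: successors {w0, w2, w3, w4}; p ∧ q there: w0:F, w2:F, w3:F, w4:F. ✗
w5: successors {w0, w1, w2, w3, w4, w5}; p ∧ q there: w0:F, w1:T, w2:F, w3:F, w4:F, w5:F. ✗
Satisfying worlds: ∅.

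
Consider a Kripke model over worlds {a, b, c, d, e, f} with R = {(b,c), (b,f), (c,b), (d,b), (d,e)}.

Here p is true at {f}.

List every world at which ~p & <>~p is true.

a: ~p is T, <>~p is F. ✗
b: ~p is T, <>~p is T. ✓
c: ~p is T, <>~p is T. ✓
d: ~p is T, <>~p is T. ✓
e: ~p is T, <>~p is F. ✗
f: ~p is F, <>~p is F. ✗

{b, c, d}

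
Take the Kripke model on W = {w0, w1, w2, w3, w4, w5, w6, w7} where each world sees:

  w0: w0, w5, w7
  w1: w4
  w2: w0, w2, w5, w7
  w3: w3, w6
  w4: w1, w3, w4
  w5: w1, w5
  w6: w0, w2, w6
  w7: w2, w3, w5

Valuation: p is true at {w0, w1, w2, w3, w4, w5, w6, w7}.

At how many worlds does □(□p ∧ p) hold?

8

w0: successors {w0, w5, w7}; □p ∧ p there: w0:T, w5:T, w7:T. ✓
w1: successors {w4}; □p ∧ p there: w4:T. ✓
w2: successors {w0, w2, w5, w7}; □p ∧ p there: w0:T, w2:T, w5:T, w7:T. ✓
w3: successors {w3, w6}; □p ∧ p there: w3:T, w6:T. ✓
w4: successors {w1, w3, w4}; □p ∧ p there: w1:T, w3:T, w4:T. ✓
w5: successors {w1, w5}; □p ∧ p there: w1:T, w5:T. ✓
w6: successors {w0, w2, w6}; □p ∧ p there: w0:T, w2:T, w6:T. ✓
w7: successors {w2, w3, w5}; □p ∧ p there: w2:T, w3:T, w5:T. ✓
Satisfying worlds: {w0, w1, w2, w3, w4, w5, w6, w7}.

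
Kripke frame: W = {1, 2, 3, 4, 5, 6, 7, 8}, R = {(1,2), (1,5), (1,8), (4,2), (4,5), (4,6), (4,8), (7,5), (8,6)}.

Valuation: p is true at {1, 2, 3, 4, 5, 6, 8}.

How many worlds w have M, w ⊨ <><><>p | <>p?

4

1: <><><>p is F, <>p is T. ✓
2: <><><>p is F, <>p is F. ✗
3: <><><>p is F, <>p is F. ✗
4: <><><>p is F, <>p is T. ✓
5: <><><>p is F, <>p is F. ✗
6: <><><>p is F, <>p is F. ✗
7: <><><>p is F, <>p is T. ✓
8: <><><>p is F, <>p is T. ✓
Satisfying worlds: {1, 4, 7, 8}.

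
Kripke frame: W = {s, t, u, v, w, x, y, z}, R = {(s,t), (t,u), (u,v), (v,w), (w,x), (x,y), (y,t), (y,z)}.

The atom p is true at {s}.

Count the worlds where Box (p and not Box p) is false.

7

s: successors {t}; p and not Box p there: t:F. ✗
t: successors {u}; p and not Box p there: u:F. ✗
u: successors {v}; p and not Box p there: v:F. ✗
v: successors {w}; p and not Box p there: w:F. ✗
w: successors {x}; p and not Box p there: x:F. ✗
x: successors {y}; p and not Box p there: y:F. ✗
y: successors {t, z}; p and not Box p there: t:F, z:F. ✗
z: no successors, so Box (p and not Box p) holds vacuously. ✓
Satisfying worlds: {z}.
So Box (p and not Box p) fails at the other 7 worlds.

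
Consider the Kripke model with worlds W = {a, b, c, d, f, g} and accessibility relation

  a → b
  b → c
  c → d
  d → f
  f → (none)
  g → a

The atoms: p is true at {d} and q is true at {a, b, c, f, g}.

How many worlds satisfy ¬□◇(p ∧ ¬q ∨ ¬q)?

4

a: □◇(p ∧ ¬q ∨ ¬q) is F. ✓
b: □◇(p ∧ ¬q ∨ ¬q) is T. ✗
c: □◇(p ∧ ¬q ∨ ¬q) is F. ✓
d: □◇(p ∧ ¬q ∨ ¬q) is F. ✓
f: □◇(p ∧ ¬q ∨ ¬q) is T. ✗
g: □◇(p ∧ ¬q ∨ ¬q) is F. ✓
Satisfying worlds: {a, c, d, g}.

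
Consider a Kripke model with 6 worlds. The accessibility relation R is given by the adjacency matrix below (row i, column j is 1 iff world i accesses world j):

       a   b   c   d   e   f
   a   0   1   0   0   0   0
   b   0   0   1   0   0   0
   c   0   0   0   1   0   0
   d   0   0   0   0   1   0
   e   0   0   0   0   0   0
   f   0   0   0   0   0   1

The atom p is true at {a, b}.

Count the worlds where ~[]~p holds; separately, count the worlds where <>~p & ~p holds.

For ~[]~p:
a: []~p is F. ✓
b: []~p is T. ✗
c: []~p is T. ✗
d: []~p is T. ✗
e: []~p is T. ✗
f: []~p is T. ✗
— 1 world.
For <>~p & ~p:
a: <>~p is F, ~p is F. ✗
b: <>~p is T, ~p is F. ✗
c: <>~p is T, ~p is T. ✓
d: <>~p is T, ~p is T. ✓
e: <>~p is F, ~p is T. ✗
f: <>~p is T, ~p is T. ✓
— 3 worlds.

1 and 3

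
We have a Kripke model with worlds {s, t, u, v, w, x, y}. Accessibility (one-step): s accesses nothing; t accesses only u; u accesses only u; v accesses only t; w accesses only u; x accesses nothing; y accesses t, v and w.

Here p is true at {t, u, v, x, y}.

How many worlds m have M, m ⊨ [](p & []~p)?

2

s: no successors, so [](p & []~p) holds vacuously. ✓
t: successors {u}; p & []~p there: u:F. ✗
u: successors {u}; p & []~p there: u:F. ✗
v: successors {t}; p & []~p there: t:F. ✗
w: successors {u}; p & []~p there: u:F. ✗
x: no successors, so [](p & []~p) holds vacuously. ✓
y: successors {t, v, w}; p & []~p there: t:F, v:F, w:F. ✗
Satisfying worlds: {s, x}.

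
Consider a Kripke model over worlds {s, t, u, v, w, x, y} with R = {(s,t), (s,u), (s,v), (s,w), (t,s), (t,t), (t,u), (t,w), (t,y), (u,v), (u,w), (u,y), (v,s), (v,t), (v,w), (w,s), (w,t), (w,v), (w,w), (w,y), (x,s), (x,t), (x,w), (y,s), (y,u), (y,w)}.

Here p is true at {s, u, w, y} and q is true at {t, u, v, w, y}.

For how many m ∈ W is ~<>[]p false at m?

3

s: <>[]p is F. ✓
t: <>[]p is T. ✗
u: <>[]p is T. ✗
v: <>[]p is F. ✓
w: <>[]p is T. ✗
x: <>[]p is F. ✓
y: <>[]p is F. ✓
Satisfying worlds: {s, v, x, y}.
So ~<>[]p fails at the other 3 worlds.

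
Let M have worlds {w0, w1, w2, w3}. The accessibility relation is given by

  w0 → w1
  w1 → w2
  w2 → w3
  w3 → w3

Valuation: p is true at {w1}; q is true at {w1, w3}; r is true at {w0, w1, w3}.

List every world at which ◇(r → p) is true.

w0: successors {w1}; r → p there: w1:T. ✓
w1: successors {w2}; r → p there: w2:T. ✓
w2: successors {w3}; r → p there: w3:F. ✗
w3: successors {w3}; r → p there: w3:F. ✗

{w0, w1}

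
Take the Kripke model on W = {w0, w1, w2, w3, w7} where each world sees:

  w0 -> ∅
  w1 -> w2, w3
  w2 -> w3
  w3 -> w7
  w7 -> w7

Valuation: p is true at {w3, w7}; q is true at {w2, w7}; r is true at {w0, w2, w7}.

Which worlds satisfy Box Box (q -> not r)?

w0: no successors, so Box Box (q -> not r) holds vacuously. ✓
w1: successors {w2, w3}; Box (q -> not r) there: w2:T, w3:F. ✗
w2: successors {w3}; Box (q -> not r) there: w3:F. ✗
w3: successors {w7}; Box (q -> not r) there: w7:F. ✗
w7: successors {w7}; Box (q -> not r) there: w7:F. ✗

{w0}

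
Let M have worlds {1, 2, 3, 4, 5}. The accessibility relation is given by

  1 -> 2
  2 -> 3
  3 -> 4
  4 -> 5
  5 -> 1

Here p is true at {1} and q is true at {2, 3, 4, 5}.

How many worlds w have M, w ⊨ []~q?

1: successors {2}; ~q there: 2:F. ✗
2: successors {3}; ~q there: 3:F. ✗
3: successors {4}; ~q there: 4:F. ✗
4: successors {5}; ~q there: 5:F. ✗
5: successors {1}; ~q there: 1:T. ✓
Satisfying worlds: {5}.

1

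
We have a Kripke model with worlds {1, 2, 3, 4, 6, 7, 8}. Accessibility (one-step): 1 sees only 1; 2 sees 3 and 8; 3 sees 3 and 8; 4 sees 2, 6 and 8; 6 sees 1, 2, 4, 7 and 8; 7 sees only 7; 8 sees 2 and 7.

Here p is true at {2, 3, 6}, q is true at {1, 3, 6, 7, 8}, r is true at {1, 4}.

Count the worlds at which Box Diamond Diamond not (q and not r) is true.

1: successors {1}; Diamond Diamond not (q and not r) there: 1:T. ✓
2: successors {3, 8}; Diamond Diamond not (q and not r) there: 3:T, 8:F. ✗
3: successors {3, 8}; Diamond Diamond not (q and not r) there: 3:T, 8:F. ✗
4: successors {2, 6, 8}; Diamond Diamond not (q and not r) there: 2:T, 6:T, 8:F. ✗
6: successors {1, 2, 4, 7, 8}; Diamond Diamond not (q and not r) there: 1:T, 2:T, 4:T, 7:F, 8:F. ✗
7: successors {7}; Diamond Diamond not (q and not r) there: 7:F. ✗
8: successors {2, 7}; Diamond Diamond not (q and not r) there: 2:T, 7:F. ✗
Satisfying worlds: {1}.

1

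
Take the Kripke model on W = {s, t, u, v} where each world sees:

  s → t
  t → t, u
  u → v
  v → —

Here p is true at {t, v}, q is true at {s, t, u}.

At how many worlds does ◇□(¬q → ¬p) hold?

3

s: successors {t}; □(¬q → ¬p) there: t:T. ✓
t: successors {t, u}; □(¬q → ¬p) there: t:T, u:F. ✓
u: successors {v}; □(¬q → ¬p) there: v:T. ✓
v: no successors, so ◇□(¬q → ¬p) fails. ✗
Satisfying worlds: {s, t, u}.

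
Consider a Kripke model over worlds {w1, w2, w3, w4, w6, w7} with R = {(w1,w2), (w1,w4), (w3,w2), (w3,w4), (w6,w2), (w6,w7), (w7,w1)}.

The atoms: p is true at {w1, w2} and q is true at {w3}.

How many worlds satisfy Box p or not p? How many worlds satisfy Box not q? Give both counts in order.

5 and 6

For Box p or not p:
w1: Box p is F, not p is F. ✗
w2: Box p is T, not p is F. ✓
w3: Box p is F, not p is T. ✓
w4: Box p is T, not p is T. ✓
w6: Box p is F, not p is T. ✓
w7: Box p is T, not p is T. ✓
— 5 worlds.
For Box not q:
w1: successors {w2, w4}; not q there: w2:T, w4:T. ✓
w2: no successors, so Box not q holds vacuously. ✓
w3: successors {w2, w4}; not q there: w2:T, w4:T. ✓
w4: no successors, so Box not q holds vacuously. ✓
w6: successors {w2, w7}; not q there: w2:T, w7:T. ✓
w7: successors {w1}; not q there: w1:T. ✓
— 6 worlds.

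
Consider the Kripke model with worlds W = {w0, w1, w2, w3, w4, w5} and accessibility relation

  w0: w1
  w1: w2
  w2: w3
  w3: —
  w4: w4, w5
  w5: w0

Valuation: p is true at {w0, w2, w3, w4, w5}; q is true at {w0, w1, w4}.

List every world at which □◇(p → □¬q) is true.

w0: successors {w1}; ◇(p → □¬q) there: w1:T. ✓
w1: successors {w2}; ◇(p → □¬q) there: w2:T. ✓
w2: successors {w3}; ◇(p → □¬q) there: w3:F. ✗
w3: no successors, so □◇(p → □¬q) holds vacuously. ✓
w4: successors {w4, w5}; ◇(p → □¬q) there: w4:F, w5:F. ✗
w5: successors {w0}; ◇(p → □¬q) there: w0:T. ✓

{w0, w1, w3, w5}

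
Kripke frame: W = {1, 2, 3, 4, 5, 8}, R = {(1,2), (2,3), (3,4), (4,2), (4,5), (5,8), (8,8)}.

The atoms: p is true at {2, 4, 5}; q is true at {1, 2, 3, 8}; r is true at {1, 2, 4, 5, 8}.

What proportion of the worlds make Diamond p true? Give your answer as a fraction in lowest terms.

1/2

1: successors {2}; p there: 2:T. ✓
2: successors {3}; p there: 3:F. ✗
3: successors {4}; p there: 4:T. ✓
4: successors {2, 5}; p there: 2:T, 5:T. ✓
5: successors {8}; p there: 8:F. ✗
8: successors {8}; p there: 8:F. ✗
That's 3 of 6 worlds, so 3/6 = 1/2.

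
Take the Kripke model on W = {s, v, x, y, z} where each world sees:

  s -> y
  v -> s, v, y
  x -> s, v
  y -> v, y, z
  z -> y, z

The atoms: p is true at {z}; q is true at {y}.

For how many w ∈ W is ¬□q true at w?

s: □q is T. ✗
v: □q is F. ✓
x: □q is F. ✓
y: □q is F. ✓
z: □q is F. ✓
Satisfying worlds: {v, x, y, z}.

4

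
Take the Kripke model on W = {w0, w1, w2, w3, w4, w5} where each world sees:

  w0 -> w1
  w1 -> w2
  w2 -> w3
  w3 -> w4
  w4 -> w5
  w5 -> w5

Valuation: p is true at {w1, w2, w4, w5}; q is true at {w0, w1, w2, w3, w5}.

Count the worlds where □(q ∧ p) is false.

w0: successors {w1}; q ∧ p there: w1:T. ✓
w1: successors {w2}; q ∧ p there: w2:T. ✓
w2: successors {w3}; q ∧ p there: w3:F. ✗
w3: successors {w4}; q ∧ p there: w4:F. ✗
w4: successors {w5}; q ∧ p there: w5:T. ✓
w5: successors {w5}; q ∧ p there: w5:T. ✓
Satisfying worlds: {w0, w1, w4, w5}.
So □(q ∧ p) fails at the other 2 worlds.

2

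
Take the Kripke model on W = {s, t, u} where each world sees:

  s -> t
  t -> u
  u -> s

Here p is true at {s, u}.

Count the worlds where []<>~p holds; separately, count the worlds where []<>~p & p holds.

For []<>~p:
s: successors {t}; <>~p there: t:F. ✗
t: successors {u}; <>~p there: u:F. ✗
u: successors {s}; <>~p there: s:T. ✓
— 1 world.
For []<>~p & p:
s: []<>~p is F, p is T. ✗
t: []<>~p is F, p is F. ✗
u: []<>~p is T, p is T. ✓
— 1 world.

1 and 1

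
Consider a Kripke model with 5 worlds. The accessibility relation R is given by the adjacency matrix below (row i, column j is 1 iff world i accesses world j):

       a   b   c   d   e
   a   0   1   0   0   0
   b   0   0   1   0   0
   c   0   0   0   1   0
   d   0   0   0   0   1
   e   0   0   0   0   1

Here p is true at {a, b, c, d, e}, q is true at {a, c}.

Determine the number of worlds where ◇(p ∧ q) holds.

1

a: successors {b}; p ∧ q there: b:F. ✗
b: successors {c}; p ∧ q there: c:T. ✓
c: successors {d}; p ∧ q there: d:F. ✗
d: successors {e}; p ∧ q there: e:F. ✗
e: successors {e}; p ∧ q there: e:F. ✗
Satisfying worlds: {b}.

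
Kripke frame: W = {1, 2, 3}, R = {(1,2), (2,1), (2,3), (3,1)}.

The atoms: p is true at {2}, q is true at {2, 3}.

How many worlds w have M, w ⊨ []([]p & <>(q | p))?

1: successors {2}; []p & <>(q | p) there: 2:F. ✗
2: successors {1, 3}; []p & <>(q | p) there: 1:T, 3:F. ✗
3: successors {1}; []p & <>(q | p) there: 1:T. ✓
Satisfying worlds: {3}.

1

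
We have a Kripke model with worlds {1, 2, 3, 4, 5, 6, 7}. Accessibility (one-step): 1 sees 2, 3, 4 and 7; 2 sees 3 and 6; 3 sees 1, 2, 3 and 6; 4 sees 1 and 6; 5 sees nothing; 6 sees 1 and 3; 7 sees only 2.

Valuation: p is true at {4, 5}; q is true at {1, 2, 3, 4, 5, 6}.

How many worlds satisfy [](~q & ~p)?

1: successors {2, 3, 4, 7}; ~q & ~p there: 2:F, 3:F, 4:F, 7:T. ✗
2: successors {3, 6}; ~q & ~p there: 3:F, 6:F. ✗
3: successors {1, 2, 3, 6}; ~q & ~p there: 1:F, 2:F, 3:F, 6:F. ✗
4: successors {1, 6}; ~q & ~p there: 1:F, 6:F. ✗
5: no successors, so [](~q & ~p) holds vacuously. ✓
6: successors {1, 3}; ~q & ~p there: 1:F, 3:F. ✗
7: successors {2}; ~q & ~p there: 2:F. ✗
Satisfying worlds: {5}.

1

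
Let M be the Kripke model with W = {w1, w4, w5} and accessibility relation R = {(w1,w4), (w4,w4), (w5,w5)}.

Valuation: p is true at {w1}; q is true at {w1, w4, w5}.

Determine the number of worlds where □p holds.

w1: successors {w4}; p there: w4:F. ✗
w4: successors {w4}; p there: w4:F. ✗
w5: successors {w5}; p there: w5:F. ✗
Satisfying worlds: ∅.

0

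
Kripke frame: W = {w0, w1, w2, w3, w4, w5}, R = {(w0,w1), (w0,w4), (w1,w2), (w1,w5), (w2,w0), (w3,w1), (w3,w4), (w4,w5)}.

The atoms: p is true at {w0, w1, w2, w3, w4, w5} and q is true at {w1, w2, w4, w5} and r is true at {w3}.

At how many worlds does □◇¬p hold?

w0: successors {w1, w4}; ◇¬p there: w1:F, w4:F. ✗
w1: successors {w2, w5}; ◇¬p there: w2:F, w5:F. ✗
w2: successors {w0}; ◇¬p there: w0:F. ✗
w3: successors {w1, w4}; ◇¬p there: w1:F, w4:F. ✗
w4: successors {w5}; ◇¬p there: w5:F. ✗
w5: no successors, so □◇¬p holds vacuously. ✓
Satisfying worlds: {w5}.

1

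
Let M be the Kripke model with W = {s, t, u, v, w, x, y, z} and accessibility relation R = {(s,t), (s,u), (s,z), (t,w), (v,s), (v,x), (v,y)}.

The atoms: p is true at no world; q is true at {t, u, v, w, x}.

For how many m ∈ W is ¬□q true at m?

s: □q is F. ✓
t: □q is T. ✗
u: □q is T. ✗
v: □q is F. ✓
w: □q is T. ✗
x: □q is T. ✗
y: □q is T. ✗
z: □q is T. ✗
Satisfying worlds: {s, v}.

2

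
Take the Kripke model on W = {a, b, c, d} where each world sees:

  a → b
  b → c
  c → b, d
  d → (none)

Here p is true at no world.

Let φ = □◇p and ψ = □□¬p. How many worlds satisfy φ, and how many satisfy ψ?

For □◇p:
a: successors {b}; ◇p there: b:F. ✗
b: successors {c}; ◇p there: c:F. ✗
c: successors {b, d}; ◇p there: b:F, d:F. ✗
d: no successors, so □◇p holds vacuously. ✓
— 1 world.
For □□¬p:
a: successors {b}; □¬p there: b:T. ✓
b: successors {c}; □¬p there: c:T. ✓
c: successors {b, d}; □¬p there: b:T, d:T. ✓
d: no successors, so □□¬p holds vacuously. ✓
— 4 worlds.

1 and 4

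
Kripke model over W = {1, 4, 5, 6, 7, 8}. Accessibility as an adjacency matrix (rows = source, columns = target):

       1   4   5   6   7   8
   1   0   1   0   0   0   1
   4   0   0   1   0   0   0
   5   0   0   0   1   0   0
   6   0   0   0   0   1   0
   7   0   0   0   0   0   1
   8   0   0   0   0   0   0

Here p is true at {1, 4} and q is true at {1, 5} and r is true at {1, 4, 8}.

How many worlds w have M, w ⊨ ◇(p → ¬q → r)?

1: successors {4, 8}; p → ¬q → r there: 4:T, 8:T. ✓
4: successors {5}; p → ¬q → r there: 5:T. ✓
5: successors {6}; p → ¬q → r there: 6:T. ✓
6: successors {7}; p → ¬q → r there: 7:T. ✓
7: successors {8}; p → ¬q → r there: 8:T. ✓
8: no successors, so ◇(p → ¬q → r) fails. ✗
Satisfying worlds: {1, 4, 5, 6, 7}.

5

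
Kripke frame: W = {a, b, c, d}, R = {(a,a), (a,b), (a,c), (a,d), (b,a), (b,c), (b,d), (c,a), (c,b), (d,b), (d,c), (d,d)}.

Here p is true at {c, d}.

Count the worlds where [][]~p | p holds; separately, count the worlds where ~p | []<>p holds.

2 and 3

For [][]~p | p:
a: [][]~p is F, p is F. ✗
b: [][]~p is F, p is F. ✗
c: [][]~p is F, p is T. ✓
d: [][]~p is F, p is T. ✓
— 2 worlds.
For ~p | []<>p:
a: ~p is T, []<>p is F. ✓
b: ~p is T, []<>p is F. ✓
c: ~p is F, []<>p is T. ✓
d: ~p is F, []<>p is F. ✗
— 3 worlds.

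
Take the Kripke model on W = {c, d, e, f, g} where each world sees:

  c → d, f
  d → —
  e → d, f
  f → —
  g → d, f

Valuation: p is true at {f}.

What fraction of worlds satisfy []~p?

2/5

c: successors {d, f}; ~p there: d:T, f:F. ✗
d: no successors, so []~p holds vacuously. ✓
e: successors {d, f}; ~p there: d:T, f:F. ✗
f: no successors, so []~p holds vacuously. ✓
g: successors {d, f}; ~p there: d:T, f:F. ✗
That's 2 of 5 worlds, so 2/5.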